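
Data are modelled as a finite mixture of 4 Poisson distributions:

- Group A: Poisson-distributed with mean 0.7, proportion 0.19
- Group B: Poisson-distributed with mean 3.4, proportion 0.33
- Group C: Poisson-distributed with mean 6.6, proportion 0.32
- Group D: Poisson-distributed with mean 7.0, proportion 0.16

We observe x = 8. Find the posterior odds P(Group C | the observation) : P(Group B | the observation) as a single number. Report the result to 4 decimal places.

7.9692

Since P(k|x) ∝ w_k f_k(x), the posterior odds are w_i f_i(x) / (w_j f_j(x)).
Component likelihoods at x = 8:
  L_A = 7.09999e-07
  L_B = 0.0147812
  L_C = 0.121475
  L_D = 0.130377
Odds = (0.32/0.33) × (0.121475/0.0147812) = 0.969697 × 8.21822 ≈ 7.9692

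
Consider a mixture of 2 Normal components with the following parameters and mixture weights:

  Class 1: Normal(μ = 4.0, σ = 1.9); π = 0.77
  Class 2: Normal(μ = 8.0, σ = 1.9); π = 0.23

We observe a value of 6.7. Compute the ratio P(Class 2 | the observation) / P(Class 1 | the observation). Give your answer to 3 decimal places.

Only the two components matter; the odds are (w_i f_i(x)) / (w_j f_j(x)).
Component likelihoods at x = 6.7:
  L_1 = (1/(1.9·√(2π)))·exp(−(6.7−4.0)²/(2·1.9²)) = 0.209970·exp(-1.00970) = 0.0764982
  L_2 = (1/(1.9·√(2π)))·exp(−(6.7−8.0)²/(2·1.9²)) = 0.209970·exp(-0.23407) = 0.16615
Posterior odds = (w_2·L_2) / (w_1·L_1) = (0.23·0.16615) / (0.77·0.0764982) = 0.0382145 / 0.0589036 ≈ 0.649

0.649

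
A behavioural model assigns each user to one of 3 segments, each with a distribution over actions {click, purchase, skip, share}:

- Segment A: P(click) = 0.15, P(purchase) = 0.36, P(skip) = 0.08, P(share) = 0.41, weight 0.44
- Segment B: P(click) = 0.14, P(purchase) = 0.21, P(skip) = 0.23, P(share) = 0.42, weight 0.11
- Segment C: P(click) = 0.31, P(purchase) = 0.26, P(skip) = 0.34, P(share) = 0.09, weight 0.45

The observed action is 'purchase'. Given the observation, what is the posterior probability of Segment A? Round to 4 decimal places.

0.5307

Apply Bayes' rule: the posterior for each component is proportional to its prior times its likelihood at x.
Evaluate each component's likelihood at the observed value:
  L_A = P(purchase | comp) = 0.36
  L_B = P(purchase | comp) = 0.21
  L_C = P(purchase | comp) = 0.26
Unnormalised posteriors:
  w_A·L_A = 0.44 × 0.36 = 0.1584
  w_B·L_B = 0.11 × 0.21 = 0.0231
  w_C·L_C = 0.45 × 0.26 = 0.117
Denominator: 0.1584 + 0.0231 + 0.117 = 0.2985
P(Segment A | x) = 0.1584 / 0.2985 ≈ 0.5307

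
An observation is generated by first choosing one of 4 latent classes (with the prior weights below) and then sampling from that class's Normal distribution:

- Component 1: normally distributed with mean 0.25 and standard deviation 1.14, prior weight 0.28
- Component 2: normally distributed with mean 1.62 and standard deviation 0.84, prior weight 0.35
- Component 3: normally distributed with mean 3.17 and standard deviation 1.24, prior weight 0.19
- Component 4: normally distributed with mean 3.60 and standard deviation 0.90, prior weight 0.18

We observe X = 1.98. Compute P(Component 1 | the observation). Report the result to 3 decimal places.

By Bayes' theorem, P(k | x) = w_k f_k(x) / Σ_j w_j f_j(x).
Component likelihoods at x = 1.98:
  p_1 = (1/(1.14·√(2π)))·exp(−(1.98−0.25)²/(2·1.14²)) = 0.349949·exp(-1.15147) = 0.110644
  p_2 = (1/(0.84·√(2π)))·exp(−(1.98−1.62)²/(2·0.84²)) = 0.474931·exp(-0.09184) = 0.433258
  p_3 = (1/(1.24·√(2π)))·exp(−(1.98−3.17)²/(2·1.24²)) = 0.321728·exp(-0.46049) = 0.203002
  p_4 = (1/(0.90·√(2π)))·exp(−(1.98−3.60)²/(2·0.90²)) = 0.443269·exp(-1.62000) = 0.0877224
Unnormalised posteriors:
  w_1·p_1 = 0.28 × 0.110644 = 0.0309803
  w_2·p_2 = 0.35 × 0.433258 = 0.15164
  w_3·p_3 = 0.19 × 0.203002 = 0.0385703
  w_4·p_4 = 0.18 × 0.0877224 = 0.01579
Normaliser: 0.0309803 + 0.15164 + 0.0385703 + 0.01579 = 0.236981
P(Component 1 | data) ≈ 0.131

0.131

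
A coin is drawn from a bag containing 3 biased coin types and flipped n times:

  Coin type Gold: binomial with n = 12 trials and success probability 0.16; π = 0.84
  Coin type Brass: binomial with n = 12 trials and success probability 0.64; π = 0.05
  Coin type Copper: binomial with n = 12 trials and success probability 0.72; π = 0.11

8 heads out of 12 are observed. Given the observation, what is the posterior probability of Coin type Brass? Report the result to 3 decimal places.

The responsibility of component k is P(Z=k) f_k(x) divided by Σ_j P(Z=j) f_j(x).
Binomial probabilities:
  f_Gold = 0.000105848
  f_Brass = 0.234021
  f_Copper = 0.219734
Unnormalised posteriors:
  P(Z=Gold)·f_Gold = 0.84 × 0.000105848 = 8.89122e-05
  P(Z=Brass)·f_Brass = 0.05 × 0.234021 = 0.0117011
  P(Z=Copper)·f_Copper = 0.11 × 0.219734 = 0.0241707
Marginal: 8.89122e-05 + 0.0117011 + 0.0241707 = 0.0359607
P(Coin type Brass | the observation) ≈ 0.325

0.325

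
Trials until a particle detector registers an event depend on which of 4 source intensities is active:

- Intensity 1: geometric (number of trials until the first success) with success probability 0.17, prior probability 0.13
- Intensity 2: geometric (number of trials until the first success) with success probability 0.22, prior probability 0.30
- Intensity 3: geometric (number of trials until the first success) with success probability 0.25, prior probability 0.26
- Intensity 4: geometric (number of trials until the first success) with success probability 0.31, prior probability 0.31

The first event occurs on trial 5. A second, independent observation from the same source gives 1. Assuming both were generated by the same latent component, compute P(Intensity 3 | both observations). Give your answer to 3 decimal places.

Apply Bayes' rule: the posterior for each component is proportional to its prior times its likelihood at x.
Since both observations come from the same component, the likelihood for component k is f_k(x₁)·f_k(x₂).
  f_1 = [0.17·(1−0.17)^4 = 0.17·0.474583 = 0.0806791] × [0.17] = 0.0137155
  f_2 = [0.22·(1−0.22)^4 = 0.22·0.370151 = 0.0814331] × [0.22] = 0.0179153
  f_3 = [0.25·(1−0.25)^4 = 0.25·0.316406 = 0.0791016] × [0.25] = 0.0197754
  f_4 = [0.31·(1−0.31)^4 = 0.31·0.226671 = 0.0702681] × [0.31] = 0.0217831
Unnormalised posteriors:
  P(Z=1)·f_1 = 0.13 × 0.0137155 = 0.00178301
  P(Z=2)·f_2 = 0.30 × 0.0179153 = 0.00537459
  P(Z=3)·f_3 = 0.26 × 0.0197754 = 0.0051416
  P(Z=4)·f_4 = 0.31 × 0.0217831 = 0.00675276
Evidence: 0.00178301 + 0.00537459 + 0.0051416 + 0.00675276 = 0.019052
So the posterior for Intensity 3 is 0.0051416 / 0.019052 ≈ 0.270.

0.270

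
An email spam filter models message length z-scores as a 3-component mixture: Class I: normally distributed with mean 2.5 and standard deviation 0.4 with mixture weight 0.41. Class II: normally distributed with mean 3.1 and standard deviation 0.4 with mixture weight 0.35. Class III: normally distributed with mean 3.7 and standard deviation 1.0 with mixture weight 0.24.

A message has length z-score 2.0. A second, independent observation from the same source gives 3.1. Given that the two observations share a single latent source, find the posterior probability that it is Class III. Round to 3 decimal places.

Posterior ∝ prior × likelihood, so P(k | x) ∝ w_k f_k(x); normalise over all components.
Since both observations come from the same component, the likelihood for component k is f_k(x₁)·f_k(x₂).
  f_I = [0.456623] × [0.323794] = 0.147852
  f_II = [0.0227339] × [0.997356] = 0.0226738
  f_III = [0.0940491] × [0.333225] = 0.0313395
Prior × likelihood for each component:
  w_I·f_I = 0.41 × 0.147852 = 0.0606192
  w_II·f_II = 0.35 × 0.0226738 = 0.00793583
  w_III·f_III = 0.24 × 0.0313395 = 0.00752147
Marginal: 0.0606192 + 0.00793583 + 0.00752147 = 0.0760765
So the posterior for Class III is 0.00752147 / 0.0760765 ≈ 0.099.

0.099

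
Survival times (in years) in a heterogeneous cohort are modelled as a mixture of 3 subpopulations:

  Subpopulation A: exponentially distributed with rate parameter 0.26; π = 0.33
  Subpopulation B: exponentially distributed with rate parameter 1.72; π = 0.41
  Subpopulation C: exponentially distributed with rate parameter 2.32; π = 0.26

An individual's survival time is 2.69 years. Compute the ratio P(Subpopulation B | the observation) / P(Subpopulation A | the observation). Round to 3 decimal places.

0.162

The posterior odds equal the prior odds times the likelihood ratio: (w_i/w_j)·(f_i(x)/f_j(x)).
Component likelihoods at x = 2.69 years:
  p_A = 0.12919
  p_B = 0.016832
  p_C = 0.00452005
0.0069011 / 0.0426326 ≈ 0.162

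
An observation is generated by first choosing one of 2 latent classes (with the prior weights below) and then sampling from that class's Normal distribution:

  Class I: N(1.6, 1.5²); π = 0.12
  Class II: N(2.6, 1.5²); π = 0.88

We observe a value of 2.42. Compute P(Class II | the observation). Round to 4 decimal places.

0.8942

Apply Bayes' rule: the posterior for each component is proportional to its prior times its likelihood at x.
Component likelihoods at x = 2.42:
  p_I = 0.229048
  p_II = 0.264053
Prior × likelihood for each component:
  π_I·p_I = 0.12 × 0.229048 = 0.0274857
  π_II·p_II = 0.88 × 0.264053 = 0.232367
Normaliser: 0.0274857 + 0.232367 = 0.259853
So the posterior for Class II is 0.232367 / 0.259853 ≈ 0.8942.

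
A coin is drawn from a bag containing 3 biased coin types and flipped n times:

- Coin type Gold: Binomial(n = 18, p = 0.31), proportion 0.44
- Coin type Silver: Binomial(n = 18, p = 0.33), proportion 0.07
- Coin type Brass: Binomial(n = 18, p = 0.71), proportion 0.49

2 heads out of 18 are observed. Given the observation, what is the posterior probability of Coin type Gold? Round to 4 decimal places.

0.8988

Apply Bayes' rule: the posterior for each component is proportional to its prior times its likelihood at x.
Evaluate each component's likelihood at the observed value:
  p_Gold = C(18,2)·0.31^2·0.69^16 = 153·0.0961·0.00263989 = 0.0388151
  p_Silver = C(18,2)·0.33^2·0.67^16 = 153·0.1089·0.00164891 = 0.0274736
  p_Brass = C(18,2)·0.71^2·0.29^16 = 153·0.5041·2.50246e-09 = 1.93008e-07
Unnormalised posteriors:
  π_Gold·p_Gold = 0.44 × 0.0388151 = 0.0170786
  π_Silver·p_Silver = 0.07 × 0.0274736 = 0.00192315
  π_Brass·p_Brass = 0.49 × 1.93008e-07 = 9.45741e-08
Normaliser: 0.0170786 + 0.00192315 + 9.45741e-08 = 0.0190019
P(Coin type Gold | 2 heads out of 18) ≈ 0.8988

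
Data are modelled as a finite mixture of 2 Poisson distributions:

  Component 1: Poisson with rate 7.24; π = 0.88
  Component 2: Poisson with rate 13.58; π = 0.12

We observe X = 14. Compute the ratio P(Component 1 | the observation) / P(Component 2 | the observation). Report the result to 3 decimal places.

Since P(k|x) ∝ π_k f_k(x), the posterior odds are π_i f_i(x) / (π_j f_j(x)).
Evaluate each component's likelihood at the observed value:
  L_1 = 0.00894622
  L_2 = 0.10531
Odds = (0.88/0.12) × (0.00894622/0.10531) = 7.33333 × 0.0849513 ≈ 0.623

0.623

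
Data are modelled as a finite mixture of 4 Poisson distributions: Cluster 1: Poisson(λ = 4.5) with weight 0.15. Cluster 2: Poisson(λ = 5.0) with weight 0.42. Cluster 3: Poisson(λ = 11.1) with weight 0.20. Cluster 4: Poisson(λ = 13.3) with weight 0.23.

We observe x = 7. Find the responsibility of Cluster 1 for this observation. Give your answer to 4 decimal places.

0.1663

The responsibility of component k is π_k f_k(x) divided by Σ_j π_j f_j(x).
Evaluate each component's likelihood at the observed value:
  L_1 = 0.0823629
  L_2 = 0.104445
  L_3 = 0.0622532
  L_4 = 0.0244576
Prior × likelihood for each component:
  π_1·L_1 = 0.15 × 0.0823629 = 0.0123544
  π_2·L_2 = 0.42 × 0.104445 = 0.0438668
  π_3·L_3 = 0.20 × 0.0622532 = 0.0124506
  π_4·L_4 = 0.23 × 0.0244576 = 0.00562525
Evidence: 0.0123544 + 0.0438668 + 0.0124506 + 0.00562525 = 0.0742972
P(Cluster 1 | 7) = 0.0123544 / 0.0742972 ≈ 0.1663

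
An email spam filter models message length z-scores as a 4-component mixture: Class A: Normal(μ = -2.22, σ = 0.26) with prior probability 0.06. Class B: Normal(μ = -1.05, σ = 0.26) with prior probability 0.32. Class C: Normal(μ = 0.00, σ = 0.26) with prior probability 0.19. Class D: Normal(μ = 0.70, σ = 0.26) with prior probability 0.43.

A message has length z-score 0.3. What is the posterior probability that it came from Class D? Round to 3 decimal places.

Apply Bayes' rule: the posterior for each component is proportional to its prior times its likelihood at x.
Normal densities:
  L_A = (1/(0.26·√(2π)))·exp(−(0.3−-2.22)²/(2·0.26²)) = 1.534393·exp(-46.97041) = 6.12273e-21
  L_B = (1/(0.26·√(2π)))·exp(−(0.3−-1.05)²/(2·0.26²)) = 1.534393·exp(-13.48003) = 2.14602e-06
  L_C = (1/(0.26·√(2π)))·exp(−(0.3−0.00)²/(2·0.26²)) = 1.534393·exp(-0.66568) = 0.788561
  L_D = (1/(0.26·√(2π)))·exp(−(0.3−0.70)²/(2·0.26²)) = 1.534393·exp(-1.18343) = 0.469871
Multiply by the mixture weights:
  w_A·L_A = 0.06 × 6.12273e-21 = 3.67364e-22
  w_B·L_B = 0.32 × 2.14602e-06 = 6.86727e-07
  w_C·L_C = 0.19 × 0.788561 = 0.149827
  w_D·L_D = 0.43 × 0.469871 = 0.202045
Sum: 3.67364e-22 + 6.86727e-07 + 0.149827 + 0.202045 = 0.351872
P(Class D | data) = 0.202045 / 0.351872 ≈ 0.574

0.574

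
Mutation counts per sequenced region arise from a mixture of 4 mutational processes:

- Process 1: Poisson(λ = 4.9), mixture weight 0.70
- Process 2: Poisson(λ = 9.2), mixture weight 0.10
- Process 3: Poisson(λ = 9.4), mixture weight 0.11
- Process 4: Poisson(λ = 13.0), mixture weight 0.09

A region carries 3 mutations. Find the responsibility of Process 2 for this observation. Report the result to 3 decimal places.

0.013

By Bayes' theorem, P(k | x) = w_k f_k(x) / Σ_j w_j f_j(x).
Poisson probabilities:
  f_1 = 0.146014
  f_2 = 0.013113
  f_3 = 0.0114515
  f_4 = 0.000827657
Multiply by the mixture weights:
  w_1·f_1 = 0.70 × 0.146014 = 0.10221
  w_2·f_2 = 0.10 × 0.013113 = 0.0013113
  w_3·f_3 = 0.11 × 0.0114515 = 0.00125967
  w_4·f_4 = 0.09 × 0.000827657 = 7.44892e-05
Denominator: 0.10221 + 0.0013113 + 0.00125967 + 7.44892e-05 = 0.104855
Responsibility of Process 2: 0.0013113 / 0.104855 ≈ 0.013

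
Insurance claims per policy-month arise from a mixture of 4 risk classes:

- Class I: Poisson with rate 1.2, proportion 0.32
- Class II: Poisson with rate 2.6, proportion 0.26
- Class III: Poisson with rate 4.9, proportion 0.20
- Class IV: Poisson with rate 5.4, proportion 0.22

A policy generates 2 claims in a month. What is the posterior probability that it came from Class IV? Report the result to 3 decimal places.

0.087

Apply Bayes' rule: the posterior for each component is proportional to its prior times its likelihood at x.
Evaluate each component's likelihood at the observed value:
  L_I = e^(−1.2)·1.2^2/2! = 0.21686
  L_II = e^(−2.6)·2.6^2/2! = 0.251045
  L_III = e^(−4.9)·4.9^2/2! = 0.0893962
  L_IV = e^(−5.4)·5.4^2/2! = 0.0658518
Prior × likelihood for each component:
  π_I·L_I = 0.32 × 0.21686 = 0.0693951
  π_II·L_II = 0.26 × 0.251045 = 0.0652716
  π_III·L_III = 0.20 × 0.0893962 = 0.0178792
  π_IV·L_IV = 0.22 × 0.0658518 = 0.0144874
Normaliser: 0.0693951 + 0.0652716 + 0.0178792 + 0.0144874 = 0.167033
P(Class IV | the observation) ≈ 0.087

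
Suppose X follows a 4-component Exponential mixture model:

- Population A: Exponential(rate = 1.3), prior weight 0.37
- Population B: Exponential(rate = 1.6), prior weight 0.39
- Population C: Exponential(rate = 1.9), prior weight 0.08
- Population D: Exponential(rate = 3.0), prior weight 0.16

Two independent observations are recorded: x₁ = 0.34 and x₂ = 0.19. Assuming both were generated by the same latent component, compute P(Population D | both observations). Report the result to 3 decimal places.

By Bayes' theorem, P(k | x) = π_k f_k(x) / Σ_j π_j f_j(x).
Since both observations come from the same component, the likelihood for component k is f_k(x₁)·f_k(x₂).
  f_A = [0.835575] × [1.01548] = 0.848512
  f_B = [0.928675] × [1.18058] = 1.09637
  f_C = [0.995862] × [1.32426] = 1.31878
  f_D = [1.08178] × [1.69658] = 1.83533
Unnormalised posteriors:
  π_A·f_A = 0.37 × 0.848512 = 0.313949
  π_B·f_B = 0.39 × 1.09637 = 0.427585
  π_C·f_C = 0.08 × 1.31878 = 0.105502
  π_D·f_D = 0.16 × 1.83533 = 0.293653
Marginal: 0.313949 + 0.427585 + 0.105502 + 0.293653 = 1.14069
P(Population D | x₁, x₂) ≈ 0.257

0.257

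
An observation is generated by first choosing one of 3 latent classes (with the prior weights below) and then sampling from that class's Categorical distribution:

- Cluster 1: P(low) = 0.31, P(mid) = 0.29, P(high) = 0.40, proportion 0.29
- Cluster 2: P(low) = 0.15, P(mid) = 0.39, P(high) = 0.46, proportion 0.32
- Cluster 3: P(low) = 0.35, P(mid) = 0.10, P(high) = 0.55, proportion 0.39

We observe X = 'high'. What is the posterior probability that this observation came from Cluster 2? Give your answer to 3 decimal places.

0.308

Apply Bayes' rule: the posterior for each component is proportional to its prior times its likelihood at x.
Categorical probabilities:
  p_1 = P(high | comp) = 0.40
  p_2 = P(high | comp) = 0.46
  p_3 = P(high | comp) = 0.55
Unnormalised posteriors:
  w_1·p_1 = 0.29 × 0.4 = 0.116
  w_2·p_2 = 0.32 × 0.46 = 0.1472
  w_3·p_3 = 0.39 × 0.55 = 0.2145
Denominator: 0.116 + 0.1472 + 0.2145 = 0.4777
Responsibility of Cluster 2: 0.1472 / 0.4777 ≈ 0.308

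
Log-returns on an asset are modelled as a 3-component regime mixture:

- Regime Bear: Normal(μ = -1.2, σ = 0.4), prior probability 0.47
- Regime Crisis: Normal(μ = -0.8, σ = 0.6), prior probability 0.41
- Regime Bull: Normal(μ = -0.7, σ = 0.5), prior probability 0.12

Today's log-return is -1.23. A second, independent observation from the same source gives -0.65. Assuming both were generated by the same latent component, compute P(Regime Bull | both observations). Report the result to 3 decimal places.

0.120

The responsibility of component k is π_k f_k(x) divided by Σ_j π_j f_j(x).
Since both observations come from the same component, the likelihood for component k is f_k(x₁)·f_k(x₂).
  L_Bear = [0.994555] × [0.387531] = 0.38542
  L_Crisis = [0.514315] × [0.644447] = 0.331449
  L_Bull = [0.454939] × [0.793905] = 0.361179
Unnormalised posteriors:
  π_Bear·L_Bear = 0.47 × 0.38542 = 0.181148
  π_Crisis·L_Crisis = 0.41 × 0.331449 = 0.135894
  π_Bull·L_Bull = 0.12 × 0.361179 = 0.0433414
Normaliser: 0.181148 + 0.135894 + 0.0433414 = 0.360383
So the posterior for Regime Bull is 0.0433414 / 0.360383 ≈ 0.120.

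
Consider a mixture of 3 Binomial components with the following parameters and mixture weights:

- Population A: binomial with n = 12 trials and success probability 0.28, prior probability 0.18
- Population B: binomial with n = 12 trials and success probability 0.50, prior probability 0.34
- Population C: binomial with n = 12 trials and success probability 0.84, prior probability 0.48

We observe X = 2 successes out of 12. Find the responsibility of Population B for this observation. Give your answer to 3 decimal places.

0.136

The responsibility of component k is w_k f_k(x) divided by Σ_j w_j f_j(x).
Binomial probabilities:
  p_A = C(12,2)·0.28^2·0.72^10 = 66·0.0784·0.0374391 = 0.193725
  p_B = C(12,2)·0.50^2·0.50^10 = 66·0.25·0.000976562 = 0.0161133
  p_C = C(12,2)·0.84^2·0.16^10 = 66·0.7056·1.09951e-08 = 5.12038e-07
Weight by the priors:
  w_A·p_A = 0.18 × 0.193725 = 0.0348704
  w_B·p_B = 0.34 × 0.0161133 = 0.00547852
  w_C·p_C = 0.48 × 5.12038e-07 = 2.45778e-07
Sum: 0.0348704 + 0.00547852 + 2.45778e-07 = 0.0403492
P(Population B | x) = 0.00547852 / 0.0403492 ≈ 0.136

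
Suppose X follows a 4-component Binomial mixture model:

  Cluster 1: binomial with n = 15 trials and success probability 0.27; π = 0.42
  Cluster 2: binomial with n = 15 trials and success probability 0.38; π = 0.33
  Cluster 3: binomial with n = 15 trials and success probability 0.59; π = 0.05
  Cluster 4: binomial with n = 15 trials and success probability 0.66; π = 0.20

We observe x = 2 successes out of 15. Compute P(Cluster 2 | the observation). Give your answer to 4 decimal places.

0.1569

By Bayes' theorem, P(k | x) = π_k f_k(x) / Σ_j π_j f_j(x).
Binomial probabilities:
  p_1 = C(15,2)·0.27^2·0.73^13 = 105·0.0729·0.0167185 = 0.127972
  p_2 = C(15,2)·0.38^2·0.62^13 = 105·0.1444·0.00200029 = 0.0303283
  p_3 = C(15,2)·0.59^2·0.41^13 = 105·0.3481·9.25103e-06 = 0.00033813
  p_4 = C(15,2)·0.66^2·0.34^13 = 105·0.4356·8.11383e-07 = 3.7111e-05
Prior × likelihood for each component:
  π_1·p_1 = 0.42 × 0.127972 = 0.0537481
  π_2·p_2 = 0.33 × 0.0303283 = 0.0100083
  π_3·p_3 = 0.05 × 0.00033813 = 1.69065e-05
  π_4·p_4 = 0.20 × 3.7111e-05 = 7.42221e-06
Normaliser: 0.0537481 + 0.0100083 + 1.69065e-05 + 7.42221e-06 = 0.0637808
P(Cluster 2 | data) ≈ 0.1569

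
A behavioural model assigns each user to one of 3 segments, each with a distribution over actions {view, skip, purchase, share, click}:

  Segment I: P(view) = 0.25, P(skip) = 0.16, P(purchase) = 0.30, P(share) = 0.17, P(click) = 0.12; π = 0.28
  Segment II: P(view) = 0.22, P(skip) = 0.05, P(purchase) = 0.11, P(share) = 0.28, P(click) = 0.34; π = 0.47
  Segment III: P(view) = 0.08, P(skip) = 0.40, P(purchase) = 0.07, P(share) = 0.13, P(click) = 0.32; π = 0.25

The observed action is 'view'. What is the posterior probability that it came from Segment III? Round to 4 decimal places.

The responsibility of component k is π_k f_k(x) divided by Σ_j π_j f_j(x).
Evaluate each component's likelihood at the observed value:
  L_I = 0.25
  L_II = 0.22
  L_III = 0.08
Weight by the priors:
  π_I·L_I = 0.28 × 0.25 = 0.07
  π_II·L_II = 0.47 × 0.22 = 0.1034
  π_III·L_III = 0.25 × 0.08 = 0.02
Evidence: 0.07 + 0.1034 + 0.02 = 0.1934
P(Segment III | the observation) = 0.02 / 0.1934 ≈ 0.1034

0.1034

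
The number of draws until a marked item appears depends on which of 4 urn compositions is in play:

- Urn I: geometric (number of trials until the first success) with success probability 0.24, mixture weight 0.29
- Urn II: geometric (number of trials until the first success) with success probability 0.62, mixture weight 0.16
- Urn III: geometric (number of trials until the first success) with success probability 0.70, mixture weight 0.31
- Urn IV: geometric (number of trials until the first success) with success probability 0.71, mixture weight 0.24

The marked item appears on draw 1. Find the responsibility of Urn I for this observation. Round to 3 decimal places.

Apply Bayes' rule: the posterior for each component is proportional to its prior times its likelihood at x.
Geometric probabilities:
  L_I = 0.24·(1−0.24)^0 = 0.24·1 = 0.24
  L_II = 0.62·(1−0.62)^0 = 0.62·1 = 0.62
  L_III = 0.70·(1−0.70)^0 = 0.70·1 = 0.7
  L_IV = 0.71·(1−0.71)^0 = 0.71·1 = 0.71
Multiply by the mixture weights:
  π_I·L_I = 0.29 × 0.24 = 0.0696
  π_II·L_II = 0.16 × 0.62 = 0.0992
  π_III·L_III = 0.31 × 0.7 = 0.217
  π_IV·L_IV = 0.24 × 0.71 = 0.1704
Denominator: 0.0696 + 0.0992 + 0.217 + 0.1704 = 0.5562
Responsibility of Urn I: 0.0696 / 0.5562 ≈ 0.125

0.125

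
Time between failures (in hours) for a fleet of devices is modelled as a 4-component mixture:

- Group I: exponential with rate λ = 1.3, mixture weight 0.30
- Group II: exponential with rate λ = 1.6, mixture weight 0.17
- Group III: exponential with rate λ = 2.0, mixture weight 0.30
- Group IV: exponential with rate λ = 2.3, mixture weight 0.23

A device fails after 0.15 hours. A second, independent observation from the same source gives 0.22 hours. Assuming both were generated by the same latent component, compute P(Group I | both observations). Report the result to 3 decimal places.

Posterior ∝ prior × likelihood, so P(k | x) ∝ w_k f_k(x); normalise over all components.
Since both observations come from the same component, the likelihood for component k is f_k(x₁)·f_k(x₂).
  f_I = [1.3·e^(−1.3·0.15) = 1.3·e^(−0.1950) = 1.06969] × [0.976641] = 1.0447
  f_II = [1.6·e^(−1.6·0.15) = 1.6·e^(−0.2400) = 1.2586] × [1.12525] = 1.41624
  f_III = [2.0·e^(−2.0·0.15) = 2.0·e^(−0.3000) = 1.48164] × [1.28807] = 1.90846
  f_IV = [2.3·e^(−2.3·0.15) = 2.3·e^(−0.3450) = 1.62891] × [1.38668] = 2.25877
Unnormalised posteriors:
  w_I·f_I = 0.30 × 1.0447 = 0.31341
  w_II·f_II = 0.17 × 1.41624 = 0.240761
  w_III·f_III = 0.30 × 1.90846 = 0.572537
  w_IV·f_IV = 0.23 × 2.25877 = 0.519516
Marginal: 0.31341 + 0.240761 + 0.572537 + 0.519516 = 1.64622
P(Group I | x) = 0.31341 / 1.64622 ≈ 0.190

0.190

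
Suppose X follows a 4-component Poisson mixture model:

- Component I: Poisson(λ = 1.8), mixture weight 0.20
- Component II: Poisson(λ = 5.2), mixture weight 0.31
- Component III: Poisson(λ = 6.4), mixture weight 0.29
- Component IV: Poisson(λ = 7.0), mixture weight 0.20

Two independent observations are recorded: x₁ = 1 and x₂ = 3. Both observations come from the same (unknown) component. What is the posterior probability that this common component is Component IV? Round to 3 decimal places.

0.006

Posterior ∝ prior × likelihood, so P(k | x) ∝ w_k f_k(x); normalise over all components.
Since both observations come from the same component, the likelihood for component k is f_k(x₁)·f_k(x₂).
  p_I = [0.297538] × [0.160671] = 0.0478056
  p_II = [0.0286861] × [0.129279] = 0.00370851
  p_III = [0.010634] × [0.0725945] = 0.000771968
  p_IV = [0.00638317] × [0.0521293] = 0.00033275
Prior × likelihood for each component:
  w_I·p_I = 0.20 × 0.0478056 = 0.00956112
  w_II·p_II = 0.31 × 0.00370851 = 0.00114964
  w_III·p_III = 0.29 × 0.000771968 = 0.000223871
  w_IV·p_IV = 0.20 × 0.00033275 = 6.655e-05
Denominator: 0.00956112 + 0.00114964 + 0.000223871 + 6.655e-05 = 0.0110012
P(Component IV | x₁,x₂) ≈ 0.006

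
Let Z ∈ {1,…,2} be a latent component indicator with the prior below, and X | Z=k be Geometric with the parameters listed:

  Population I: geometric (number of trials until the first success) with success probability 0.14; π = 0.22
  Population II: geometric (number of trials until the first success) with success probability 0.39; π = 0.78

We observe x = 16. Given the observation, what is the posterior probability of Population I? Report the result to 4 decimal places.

0.9459

Apply Bayes' rule: the posterior for each component is proportional to its prior times its likelihood at x.
Component likelihoods at x = 16:
  L_I = 0.0145749
  L_II = 0.00023497
Unnormalised posteriors:
  π_I·L_I = 0.22 × 0.0145749 = 0.00320647
  π_II·L_II = 0.78 × 0.00023497 = 0.000183276
Normaliser: 0.00320647 + 0.000183276 = 0.00338975
Responsibility of Population I: 0.00320647 / 0.00338975 ≈ 0.9459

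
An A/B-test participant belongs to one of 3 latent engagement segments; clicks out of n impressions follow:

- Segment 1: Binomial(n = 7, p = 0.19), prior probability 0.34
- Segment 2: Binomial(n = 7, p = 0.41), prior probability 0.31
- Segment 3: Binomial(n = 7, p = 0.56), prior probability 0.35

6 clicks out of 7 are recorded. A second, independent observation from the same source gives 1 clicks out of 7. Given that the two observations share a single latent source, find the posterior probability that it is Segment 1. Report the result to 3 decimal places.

Apply Bayes' rule: the posterior for each component is proportional to its prior times its likelihood at x.
Since both observations come from the same component, the likelihood for component k is f_k(x₁)·f_k(x₂).
  p_1 = [C(7,6)·0.19^6·0.81^1 = 7·4.70459e-05·0.81 = 0.00026675] × [0.375631] = 0.0001002
  p_2 = [C(7,6)·0.41^6·0.59^1 = 7·0.0047501·0.59 = 0.0196179] × [0.121058] = 0.00237491
  p_3 = [C(7,6)·0.56^6·0.44^1 = 7·0.030841·0.44 = 0.0949902] × [0.0284448] = 0.00270197
Prior × likelihood for each component:
  w_1·p_1 = 0.34 × 0.0001002 = 3.40679e-05
  w_2·p_2 = 0.31 × 0.00237491 = 0.000736222
  w_3·p_3 = 0.35 × 0.00270197 = 0.000945691
Evidence: 3.40679e-05 + 0.000736222 + 0.000945691 = 0.00171598
So the posterior for Segment 1 is 3.40679e-05 / 0.00171598 ≈ 0.020.

0.020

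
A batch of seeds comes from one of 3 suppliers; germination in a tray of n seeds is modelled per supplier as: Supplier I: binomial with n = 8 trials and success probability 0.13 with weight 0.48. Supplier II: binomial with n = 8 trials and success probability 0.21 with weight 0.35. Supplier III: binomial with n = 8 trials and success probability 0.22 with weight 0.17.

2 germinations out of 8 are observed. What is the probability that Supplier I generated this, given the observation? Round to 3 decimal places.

The responsibility of component k is π_k f_k(x) divided by Σ_j π_j f_j(x).
Evaluate each component's likelihood at the observed value:
  f_I = C(8,2)·0.13^2·0.87^6 = 28·0.0169·0.433626 = 0.205192
  f_II = C(8,2)·0.21^2·0.79^6 = 28·0.0441·0.243087 = 0.300164
  f_III = C(8,2)·0.22^2·0.78^6 = 28·0.0484·0.2252 = 0.30519
Unnormalised posteriors:
  π_I·f_I = 0.48 × 0.205192 = 0.0984921
  π_II·f_II = 0.35 × 0.300164 = 0.105058
  π_III·f_III = 0.17 × 0.30519 = 0.0518824
Evidence: 0.0984921 + 0.105058 + 0.0518824 = 0.255432
So the posterior for Supplier I is 0.0984921 / 0.255432 ≈ 0.386.

0.386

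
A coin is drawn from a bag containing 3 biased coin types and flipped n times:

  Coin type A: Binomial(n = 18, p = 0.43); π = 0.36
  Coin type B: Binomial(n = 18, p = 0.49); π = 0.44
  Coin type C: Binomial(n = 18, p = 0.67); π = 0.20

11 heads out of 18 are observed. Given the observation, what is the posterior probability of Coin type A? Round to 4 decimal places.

0.2019

The responsibility of component k is P(Z=k) f_k(x) divided by Σ_j P(Z=j) f_j(x).
Evaluate each component's likelihood at the observed value:
  p_A = C(18,11)·0.43^11·0.57^7 = 31824·9.29294e-05·0.019549 = 0.0578138
  p_B = C(18,11)·0.49^11·0.51^7 = 31824·0.000390982·0.00897411 = 0.111661
  p_C = C(18,11)·0.67^11·0.33^7 = 31824·0.012213·0.000426184 = 0.165644
Prior × likelihood for each component:
  P(Z=A)·p_A = 0.36 × 0.0578138 = 0.020813
  P(Z=B)·p_B = 0.44 × 0.111661 = 0.049131
  P(Z=C)·p_C = 0.20 × 0.165644 = 0.0331288
Marginal: 0.020813 + 0.049131 + 0.0331288 = 0.103073
P(Coin type A | 11 heads out of 18) = 0.020813 / 0.103073 ≈ 0.2019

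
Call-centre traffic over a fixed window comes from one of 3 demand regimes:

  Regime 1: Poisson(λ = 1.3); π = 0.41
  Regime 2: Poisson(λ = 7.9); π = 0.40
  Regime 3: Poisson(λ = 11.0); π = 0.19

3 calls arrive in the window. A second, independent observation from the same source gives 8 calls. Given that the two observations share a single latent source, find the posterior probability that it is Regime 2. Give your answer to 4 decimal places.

0.9633

By Bayes' theorem, P(k | x) = w_k f_k(x) / Σ_j w_j f_j(x).
Since both observations come from the same component, the likelihood for component k is f_k(x₁)·f_k(x₂).
  f_1 = [0.0997921] × [5.5137e-05] = 5.50224e-06
  f_2 = [0.0304652] × [0.139499] = 0.00424985
  f_3 = [0.00370499] × [0.0887936] = 0.00032898
Prior × likelihood for each component:
  w_1·f_1 = 0.41 × 5.50224e-06 = 2.25592e-06
  w_2·f_2 = 0.40 × 0.00424985 = 0.00169994
  w_3·f_3 = 0.19 × 0.00032898 = 6.25062e-05
Evidence: 2.25592e-06 + 0.00169994 + 6.25062e-05 = 0.0017647
P(Regime 2 | x) ≈ 0.9633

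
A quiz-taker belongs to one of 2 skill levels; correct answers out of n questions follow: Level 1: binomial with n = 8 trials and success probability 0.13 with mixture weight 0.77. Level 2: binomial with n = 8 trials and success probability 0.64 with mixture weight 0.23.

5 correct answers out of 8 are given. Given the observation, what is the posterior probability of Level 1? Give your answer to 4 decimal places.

The responsibility of component k is P(Z=k) f_k(x) divided by Σ_j P(Z=j) f_j(x).
Evaluate each component's likelihood at the observed value:
  f_1 = C(8,5)·0.13^5·0.87^3 = 56·3.71293e-05·0.658503 = 0.00136919
  f_2 = C(8,5)·0.64^5·0.36^3 = 56·0.107374·0.046656 = 0.28054
Prior × likelihood for each component:
  P(Z=1)·f_1 = 0.77 × 0.00136919 = 0.00105427
  P(Z=2)·f_2 = 0.23 × 0.28054 = 0.0645243
Denominator: 0.00105427 + 0.0645243 = 0.0655786
So the posterior for Level 1 is 0.00105427 / 0.0655786 ≈ 0.0161.

0.0161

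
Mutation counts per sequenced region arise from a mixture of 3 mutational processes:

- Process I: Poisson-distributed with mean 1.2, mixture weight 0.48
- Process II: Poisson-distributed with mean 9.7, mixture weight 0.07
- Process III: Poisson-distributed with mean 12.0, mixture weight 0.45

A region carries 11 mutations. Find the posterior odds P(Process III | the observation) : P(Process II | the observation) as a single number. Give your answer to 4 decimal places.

Only the two components matter; the odds are (π_i f_i(x)) / (π_j f_j(x)).
Poisson probabilities:
  L_I = 5.60641e-08
  L_II = 0.109819
  L_III = 0.114368
Odds = (0.45/0.07) × (0.114368/0.109819) = 6.42857 × 1.04142 ≈ 6.6949

6.6949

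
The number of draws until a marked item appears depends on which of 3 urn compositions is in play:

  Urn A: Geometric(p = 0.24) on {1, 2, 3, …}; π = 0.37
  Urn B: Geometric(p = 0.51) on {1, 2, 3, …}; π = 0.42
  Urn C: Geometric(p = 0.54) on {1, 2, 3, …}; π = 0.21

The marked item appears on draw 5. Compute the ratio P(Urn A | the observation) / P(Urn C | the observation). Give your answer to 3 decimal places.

5.835

The posterior odds equal the prior odds times the likelihood ratio: (π_i/π_j)·(f_i(x)/f_j(x)).
Component likelihoods at x = 5:
  p_A = 0.24·(1−0.24)^4 = 0.24·0.333622 = 0.0800692
  p_B = 0.51·(1−0.51)^4 = 0.51·0.057648 = 0.0294005
  p_C = 0.54·(1−0.54)^4 = 0.54·0.0447746 = 0.0241783
Posterior odds = (π_A·p_A) / (π_C·p_C) = (0.37·0.0800692) / (0.21·0.0241783) = 0.0296256 / 0.00507744 ≈ 5.835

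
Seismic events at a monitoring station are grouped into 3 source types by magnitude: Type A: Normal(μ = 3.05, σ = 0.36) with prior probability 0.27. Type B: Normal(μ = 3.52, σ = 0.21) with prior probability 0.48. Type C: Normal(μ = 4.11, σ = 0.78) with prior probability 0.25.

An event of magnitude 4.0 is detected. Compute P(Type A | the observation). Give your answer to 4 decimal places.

0.0454

Posterior ∝ prior × likelihood, so P(k | x) ∝ w_k f_k(x); normalise over all components.
Evaluate each component's likelihood at the observed value:
  p_A = (1/(0.36·√(2π)))·exp(−(4.0−3.05)²/(2·0.36²)) = 1.108173·exp(-3.48187) = 0.0340763
  p_B = (1/(0.21·√(2π)))·exp(−(4.0−3.52)²/(2·0.21²)) = 1.899725·exp(-2.61224) = 0.139382
  p_C = (1/(0.78·√(2π)))·exp(−(4.0−4.11)²/(2·0.78²)) = 0.511464·exp(-0.00994) = 0.506404
Weight by the priors:
  w_A·p_A = 0.27 × 0.0340763 = 0.00920059
  w_B·p_B = 0.48 × 0.139382 = 0.0669034
  w_C·p_C = 0.25 × 0.506404 = 0.126601
Denominator: 0.00920059 + 0.0669034 + 0.126601 = 0.202705
P(Type A | x) ≈ 0.0454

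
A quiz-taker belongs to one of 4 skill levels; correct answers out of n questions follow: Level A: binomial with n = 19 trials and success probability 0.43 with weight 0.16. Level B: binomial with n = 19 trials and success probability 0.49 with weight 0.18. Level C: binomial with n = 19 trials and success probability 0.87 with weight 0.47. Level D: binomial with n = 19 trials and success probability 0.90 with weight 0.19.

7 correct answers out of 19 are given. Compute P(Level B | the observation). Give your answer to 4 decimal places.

0.4249

The responsibility of component k is π_k f_k(x) divided by Σ_j π_j f_j(x).
Binomial probabilities:
  L_A = 0.161103
  L_B = 0.105814
  L_C = 4.42876e-07
  L_D = 2.41004e-08
Weight by the priors:
  π_A·L_A = 0.16 × 0.161103 = 0.0257765
  π_B·L_B = 0.18 × 0.105814 = 0.0190465
  π_C·L_C = 0.47 × 4.42876e-07 = 2.08152e-07
  π_D·L_D = 0.19 × 2.41004e-08 = 4.57908e-09
Denominator: 0.0257765 + 0.0190465 + 2.08152e-07 + 4.57908e-09 = 0.0448232
So the posterior for Level B is 0.0190465 / 0.0448232 ≈ 0.4249.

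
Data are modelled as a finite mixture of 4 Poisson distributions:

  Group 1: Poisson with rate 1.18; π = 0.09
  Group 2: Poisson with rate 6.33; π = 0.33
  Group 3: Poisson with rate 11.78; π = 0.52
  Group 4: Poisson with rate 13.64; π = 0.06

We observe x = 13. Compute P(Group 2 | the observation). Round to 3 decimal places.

The responsibility of component k is w_k f_k(x) divided by Σ_j w_j f_j(x).
Poisson probabilities:
  L_1 = e^(−1.18)·1.18^13/13! = 4.24344e-10
  L_2 = e^(−6.33)·6.33^13/13! = 0.00749694
  L_3 = e^(−11.78)·11.78^13/13! = 0.103424
  L_4 = e^(−13.64)·13.64^13/13! = 0.108275
Multiply by the mixture weights:
  w_1·L_1 = 0.09 × 4.24344e-10 = 3.8191e-11
  w_2·L_2 = 0.33 × 0.00749694 = 0.00247399
  w_3·L_3 = 0.52 × 0.103424 = 0.0537802
  w_4·L_4 = 0.06 × 0.108275 = 0.00649652
Marginal: 3.8191e-11 + 0.00247399 + 0.0537802 + 0.00649652 = 0.0627508
Responsibility of Group 2: 0.00247399 / 0.0627508 ≈ 0.039

0.039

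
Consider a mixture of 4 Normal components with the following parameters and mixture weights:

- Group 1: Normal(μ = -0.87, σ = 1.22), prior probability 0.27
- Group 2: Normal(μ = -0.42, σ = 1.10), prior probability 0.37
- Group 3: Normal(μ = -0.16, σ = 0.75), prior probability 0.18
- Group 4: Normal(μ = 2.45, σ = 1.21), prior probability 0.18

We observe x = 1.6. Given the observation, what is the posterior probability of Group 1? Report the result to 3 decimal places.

Posterior ∝ prior × likelihood, so P(k | x) ∝ π_k f_k(x); normalise over all components.
Component likelihoods at x = 1.6:
  f_1 = (1/(1.22·√(2π)))·exp(−(1.6−-0.87)²/(2·1.22²)) = 0.327002·exp(-2.04948) = 0.0421183
  f_2 = (1/(1.10·√(2π)))·exp(−(1.6−-0.42)²/(2·1.10²)) = 0.362675·exp(-1.68612) = 0.067181
  f_3 = (1/(0.75·√(2π)))·exp(−(1.6−-0.16)²/(2·0.75²)) = 0.531923·exp(-2.75342) = 0.0338885
  f_4 = (1/(1.21·√(2π)))·exp(−(1.6−2.45)²/(2·1.21²)) = 0.329704·exp(-0.24674) = 0.257613
Unnormalised posteriors:
  π_1·f_1 = 0.27 × 0.0421183 = 0.011372
  π_2·f_2 = 0.37 × 0.067181 = 0.024857
  π_3·f_3 = 0.18 × 0.0338885 = 0.00609994
  π_4·f_4 = 0.18 × 0.257613 = 0.0463703
Normaliser: 0.011372 + 0.024857 + 0.00609994 + 0.0463703 = 0.0886992
So the posterior for Group 1 is 0.011372 / 0.0886992 ≈ 0.128.

0.128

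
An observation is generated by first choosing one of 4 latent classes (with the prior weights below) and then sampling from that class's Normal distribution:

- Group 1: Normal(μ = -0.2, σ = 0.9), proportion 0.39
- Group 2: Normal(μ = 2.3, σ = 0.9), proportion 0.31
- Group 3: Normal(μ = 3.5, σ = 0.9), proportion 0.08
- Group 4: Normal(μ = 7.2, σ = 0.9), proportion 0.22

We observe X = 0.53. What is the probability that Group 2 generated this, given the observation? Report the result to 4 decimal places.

0.1376

By Bayes' theorem, P(k | x) = P(Z=k) f_k(x) / Σ_j P(Z=j) f_j(x).
Component likelihoods at x = 0.53:
  L_1 = 0.319011
  L_2 = 0.06409
  L_3 = 0.00191397
  L_4 = 5.24746e-13
Weight by the priors:
  P(Z=1)·L_1 = 0.39 × 0.319011 = 0.124414
  P(Z=2)·L_2 = 0.31 × 0.06409 = 0.0198679
  P(Z=3)·L_3 = 0.08 × 0.00191397 = 0.000153117
  P(Z=4)·L_4 = 0.22 × 5.24746e-13 = 1.15444e-13
Evidence: 0.124414 + 0.0198679 + 0.000153117 + 1.15444e-13 = 0.144435
So the posterior for Group 2 is 0.0198679 / 0.144435 ≈ 0.1376.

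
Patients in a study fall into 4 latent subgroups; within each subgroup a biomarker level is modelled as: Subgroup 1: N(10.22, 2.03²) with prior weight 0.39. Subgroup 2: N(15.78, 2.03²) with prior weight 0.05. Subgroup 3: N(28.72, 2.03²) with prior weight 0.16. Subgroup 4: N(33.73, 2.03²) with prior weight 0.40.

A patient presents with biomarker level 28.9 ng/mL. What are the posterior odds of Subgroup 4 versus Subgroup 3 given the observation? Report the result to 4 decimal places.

Only the two components matter; the odds are (P(Z=i) f_i(x)) / (P(Z=j) f_j(x)).
Component likelihoods at x = 28.9 ng/mL:
  L_1 = (1/(2.03·√(2π)))·exp(−(28.9−10.22)²/(2·2.03²)) = 0.196523·exp(-42.33813) = 8.05745e-20
  L_2 = (1/(2.03·√(2π)))·exp(−(28.9−15.78)²/(2·2.03²)) = 0.196523·exp(-20.88553) = 1.67087e-10
  L_3 = (1/(2.03·√(2π)))·exp(−(28.9−28.72)²/(2·2.03²)) = 0.196523·exp(-0.00393) = 0.195752
  L_4 = (1/(2.03·√(2π)))·exp(−(28.9−33.73)²/(2·2.03²)) = 0.196523·exp(-2.83056) = 0.0115909
0.00463637 / 0.0313204 ≈ 0.1480

0.1480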